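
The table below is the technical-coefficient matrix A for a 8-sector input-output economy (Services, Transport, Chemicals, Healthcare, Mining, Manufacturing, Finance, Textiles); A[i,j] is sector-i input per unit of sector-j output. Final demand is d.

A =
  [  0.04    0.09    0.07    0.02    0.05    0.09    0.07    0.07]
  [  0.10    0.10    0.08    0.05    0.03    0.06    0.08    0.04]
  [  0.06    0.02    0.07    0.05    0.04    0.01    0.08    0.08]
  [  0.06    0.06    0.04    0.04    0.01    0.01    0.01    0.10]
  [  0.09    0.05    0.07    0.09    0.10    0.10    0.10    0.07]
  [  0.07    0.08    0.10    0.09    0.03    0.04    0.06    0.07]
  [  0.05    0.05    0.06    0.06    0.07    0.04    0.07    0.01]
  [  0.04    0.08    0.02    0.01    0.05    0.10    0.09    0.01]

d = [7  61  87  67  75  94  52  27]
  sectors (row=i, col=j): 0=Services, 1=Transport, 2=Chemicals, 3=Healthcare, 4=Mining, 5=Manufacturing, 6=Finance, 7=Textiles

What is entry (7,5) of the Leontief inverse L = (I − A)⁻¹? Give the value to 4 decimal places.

Form M = I − A:
  [  0.96   -0.09   -0.07   -0.02   -0.05   -0.09   -0.07   -0.07]
  [ -0.10    0.90   -0.08   -0.05   -0.03   -0.06   -0.08   -0.04]
  [ -0.06   -0.02    0.93   -0.05   -0.04   -0.01   -0.08   -0.08]
  [ -0.06   -0.06   -0.04    0.96   -0.01   -0.01   -0.01   -0.10]
  [ -0.09   -0.05   -0.07   -0.09    0.90   -0.10   -0.10   -0.07]
  [ -0.07   -0.08   -0.10   -0.09   -0.03    0.96   -0.06   -0.07]
  [ -0.05   -0.05   -0.06   -0.06   -0.07   -0.04    0.93   -0.01]
  [ -0.04   -0.08   -0.02   -0.01   -0.05   -0.10   -0.09    0.99]
Leontief inverse L = M⁻¹:
  [  1.1022    0.1544    0.1335    0.0703    0.0954    0.1434    0.1396    0.1204]
  [  0.1648    1.1691    0.1473    0.1005    0.0768    0.1154    0.1517    0.0961]
  [  0.1052    0.0681    1.1154    0.0857    0.0775    0.0527    0.1339    0.1195]
  [  0.0974    0.1034    0.0763    1.0657    0.0372    0.0473    0.0540    0.1314]
  [  0.1704    0.1337    0.1521    0.1567    1.1618    0.1712    0.1888    0.1417]
  [  0.1325    0.1456    0.1625    0.1376    0.0744    1.0926    0.1287    0.1261]
  [  0.1007    0.1000    0.1112    0.1018    0.1082    0.0818    1.1244    0.0552]
  [  0.0921    0.1337    0.0748    0.0545    0.0880    0.1431    0.1459    1.0514]
Total output x = L · d:
  x_0 = 1.1022·7 + 0.1544·61 + 0.1335·87 + 0.0703·67 + 0.0954·75 + 0.1434·94 + 0.1396·52 + 0.1204·27 = 64.6004
  x_1 = 0.1648·7 + 1.1691·61 + 0.1473·87 + 0.1005·67 + 0.0768·75 + 0.1154·94 + 0.1517·52 + 0.0961·27 = 119.1080
  x_2 = 0.1052·7 + 0.0681·61 + 1.1154·87 + 0.0857·67 + 0.0775·75 + 0.0527·94 + 0.1339·52 + 0.1195·27 = 128.6310
  x_3 = 0.0974·7 + 0.1034·61 + 0.0763·87 + 1.0657·67 + 0.0372·75 + 0.0473·94 + 0.0540·52 + 0.1314·27 = 98.6169
  x_4 = 0.1704·7 + 0.1337·61 + 0.1521·87 + 0.1567·67 + 1.1618·75 + 0.1712·94 + 0.1888·52 + 0.1417·27 = 149.9544
  x_5 = 0.1325·7 + 0.1456·61 + 0.1625·87 + 0.1376·67 + 0.0744·75 + 1.0926·94 + 0.1287·52 + 0.1261·27 = 151.5426
  x_6 = 0.1007·7 + 0.1000·61 + 0.1112·87 + 0.1018·67 + 0.1082·75 + 0.0818·94 + 1.1244·52 + 0.0552·27 = 99.0631
  x_7 = 0.0921·7 + 0.1337·61 + 0.0748·87 + 0.0545·67 + 0.0880·75 + 0.1431·94 + 0.1459·52 + 1.0514·27 = 74.9890

L[7,5] = 0.1431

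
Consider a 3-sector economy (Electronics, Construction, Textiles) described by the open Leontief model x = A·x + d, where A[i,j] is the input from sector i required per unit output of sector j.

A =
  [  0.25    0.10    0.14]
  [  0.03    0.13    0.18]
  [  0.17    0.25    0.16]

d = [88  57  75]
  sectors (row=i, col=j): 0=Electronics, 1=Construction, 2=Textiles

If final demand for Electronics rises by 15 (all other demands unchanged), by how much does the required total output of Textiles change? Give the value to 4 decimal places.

4.7863

Form M = I − A:
  [  0.75   -0.10   -0.14]
  [ -0.03    0.87   -0.18]
  [ -0.17   -0.25    0.84]
Leontief inverse L = M⁻¹:
  [  1.4082    0.2443    0.2871]
  [  0.1146    1.2447    0.2858]
  [  0.3191    0.4199    1.3336]
Total output x = L · d:
  x_0 = 1.4082·88 + 0.2443·57 + 0.2871·75 = 159.3761
  x_1 = 0.1146·88 + 1.2447·57 + 0.2858·75 = 102.4689
  x_2 = 0.3191·88 + 0.4199·57 + 1.3336·75 = 152.0371
Δx_2 = L[2,0] · Δd_0 = 0.3191 · 15 = 4.7863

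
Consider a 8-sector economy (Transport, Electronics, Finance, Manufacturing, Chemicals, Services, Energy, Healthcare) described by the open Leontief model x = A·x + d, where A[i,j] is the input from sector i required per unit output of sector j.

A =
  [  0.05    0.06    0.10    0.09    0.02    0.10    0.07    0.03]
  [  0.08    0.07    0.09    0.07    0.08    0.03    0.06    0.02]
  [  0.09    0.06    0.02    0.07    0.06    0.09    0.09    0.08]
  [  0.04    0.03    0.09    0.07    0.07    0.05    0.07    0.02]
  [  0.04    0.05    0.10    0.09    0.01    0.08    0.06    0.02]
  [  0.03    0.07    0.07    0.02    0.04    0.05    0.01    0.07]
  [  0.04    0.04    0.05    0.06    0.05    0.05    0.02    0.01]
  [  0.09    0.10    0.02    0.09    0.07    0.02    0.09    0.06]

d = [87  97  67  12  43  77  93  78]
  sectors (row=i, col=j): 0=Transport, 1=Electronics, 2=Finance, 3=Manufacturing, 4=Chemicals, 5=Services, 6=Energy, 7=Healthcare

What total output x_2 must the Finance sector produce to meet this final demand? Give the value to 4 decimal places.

138.3733

Form M = I − A:
  [  0.95   -0.06   -0.10   -0.09   -0.02   -0.10   -0.07   -0.03]
  [ -0.08    0.93   -0.09   -0.07   -0.08   -0.03   -0.06   -0.02]
  [ -0.09   -0.06    0.98   -0.07   -0.06   -0.09   -0.09   -0.08]
  [ -0.04   -0.03   -0.09    0.93   -0.07   -0.05   -0.07   -0.02]
  [ -0.04   -0.05   -0.10   -0.09    0.99   -0.08   -0.06   -0.02]
  [ -0.03   -0.07   -0.07   -0.02   -0.04    0.95   -0.01   -0.07]
  [ -0.04   -0.04   -0.05   -0.06   -0.05   -0.05    0.98   -0.01]
  [ -0.09   -0.10   -0.02   -0.09   -0.07   -0.02   -0.09    0.94]
Leontief inverse L = M⁻¹:
  [  1.1039    0.1151    0.1633    0.1526    0.0698    0.1572    0.1240    0.0693]
  [  0.1332    1.1226    0.1554    0.1360    0.1258    0.0892    0.1159    0.0548]
  [  0.1462    0.1206    1.0912    0.1402    0.1106    0.1495    0.1472    0.1181]
  [  0.0850    0.0751    0.1443    1.1253    0.1097    0.1007    0.1168    0.0516]
  [  0.0870    0.0971    0.1545    0.1443    1.0538    0.1300    0.1075    0.0543]
  [  0.0724    0.1132    0.1143    0.0679    0.0760    1.0895    0.0523    0.0992]
  [  0.0728    0.0736    0.0922    0.1003    0.0792    0.0869    1.0545    0.0332]
  [  0.1461    0.1569    0.0920    0.1616    0.1206    0.0785    0.1486    1.0931]
Total output x = L · d:
  x_0 = 1.1039·87 + 0.1151·97 + 0.1633·67 + 0.1526·12 + 0.0698·43 + 0.1572·77 + 0.1240·93 + 0.0693·78 = 152.0270
  x_1 = 0.1332·87 + 1.1226·97 + 0.1554·67 + 0.1360·12 + 0.1258·43 + 0.0892·77 + 0.1159·93 + 0.0548·78 = 159.8500
  x_2 = 0.1462·87 + 0.1206·97 + 1.0912·67 + 0.1402·12 + 0.1106·43 + 0.1495·77 + 0.1472·93 + 0.1181·78 = 138.3733
  x_3 = 0.0850·87 + 0.0751·97 + 0.1443·67 + 1.1253·12 + 0.1097·43 + 0.1007·77 + 0.1168·93 + 0.0516·78 = 65.2152
  x_4 = 0.0870·87 + 0.0971·97 + 0.1545·67 + 0.1443·12 + 1.0538·43 + 0.1300·77 + 0.1075·93 + 0.0543·78 = 98.6319
  x_5 = 0.0724·87 + 0.1132·97 + 0.1143·67 + 0.0679·12 + 0.0760·43 + 1.0895·77 + 0.0523·93 + 0.0992·78 = 125.5224
  x_6 = 0.0728·87 + 0.0736·97 + 0.0922·67 + 0.1003·12 + 0.0792·43 + 0.0869·77 + 1.0545·93 + 0.0332·78 = 131.6100
  x_7 = 0.1461·87 + 0.1569·97 + 0.0920·67 + 0.1616·12 + 0.1206·43 + 0.0785·77 + 0.1486·93 + 1.0931·78 = 146.3445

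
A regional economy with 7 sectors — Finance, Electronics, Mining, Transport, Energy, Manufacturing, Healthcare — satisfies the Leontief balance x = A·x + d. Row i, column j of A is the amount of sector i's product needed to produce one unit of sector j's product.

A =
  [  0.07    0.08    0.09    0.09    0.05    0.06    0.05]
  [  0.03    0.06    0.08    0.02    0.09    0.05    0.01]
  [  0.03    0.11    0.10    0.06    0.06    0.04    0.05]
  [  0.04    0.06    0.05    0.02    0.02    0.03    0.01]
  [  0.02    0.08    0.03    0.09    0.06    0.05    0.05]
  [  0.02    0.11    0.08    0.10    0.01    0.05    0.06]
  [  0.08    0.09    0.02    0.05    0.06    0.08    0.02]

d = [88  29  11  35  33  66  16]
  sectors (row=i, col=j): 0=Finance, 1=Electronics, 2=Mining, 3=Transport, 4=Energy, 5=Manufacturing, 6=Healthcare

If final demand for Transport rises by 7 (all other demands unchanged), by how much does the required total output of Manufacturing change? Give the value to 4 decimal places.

Form M = I − A:
  [  0.93   -0.08   -0.09   -0.09   -0.05   -0.06   -0.05]
  [ -0.03    0.94   -0.08   -0.02   -0.09   -0.05   -0.01]
  [ -0.03   -0.11    0.90   -0.06   -0.06   -0.04   -0.05]
  [ -0.04   -0.06   -0.05    0.98   -0.02   -0.03   -0.01]
  [ -0.02   -0.08   -0.03   -0.09    0.94   -0.05   -0.05]
  [ -0.02   -0.11   -0.08   -0.10   -0.01    0.95   -0.06]
  [ -0.08   -0.09   -0.02   -0.05   -0.06   -0.08    0.98]
Leontief inverse L = M⁻¹:
  [  1.1011    0.1459    0.1441    0.1353    0.0906    0.0988    0.0771]
  [  0.0488    1.1075    0.1179    0.0548    0.1201    0.0770    0.0312]
  [  0.0570    0.1702    1.1492    0.0998    0.1003    0.0756    0.0740]
  [  0.0542    0.0916    0.0776    1.0419    0.0408    0.0485    0.0233]
  [  0.0426    0.1280    0.0674    0.1224    1.0905    0.0793    0.0687]
  [  0.0464    0.1657    0.1264    0.1342    0.0459    1.0830    0.0805]
  [  0.1047    0.1431    0.0645    0.0897    0.0931    0.1124    1.0430]
Total output x = L · d:
  x_0 = 1.1011·88 + 0.1459·29 + 0.1441·11 + 0.1353·35 + 0.0906·33 + 0.0988·66 + 0.0771·16 = 118.1947
  x_1 = 0.0488·88 + 1.1075·29 + 0.1179·11 + 0.0548·35 + 0.1201·33 + 0.0770·66 + 0.0312·16 = 49.1748
  x_2 = 0.0570·88 + 0.1702·29 + 1.1492·11 + 0.0998·35 + 0.1003·33 + 0.0756·66 + 0.0740·16 = 35.5707
  x_3 = 0.0542·88 + 0.0916·29 + 0.0776·11 + 1.0419·35 + 0.0408·33 + 0.0485·66 + 0.0233·16 = 49.6680
  x_4 = 0.0426·88 + 0.1280·29 + 0.0674·11 + 0.1224·35 + 1.0905·33 + 0.0793·66 + 0.0687·16 = 54.8062
  x_5 = 0.0464·88 + 0.1657·29 + 0.1264·11 + 0.1342·35 + 0.0459·33 + 1.0830·66 + 0.0805·16 = 89.2602
  x_6 = 0.1047·88 + 0.1431·29 + 0.0645·11 + 0.0897·35 + 0.0931·33 + 0.1124·66 + 1.0430·16 = 44.3932
Δx_5 = L[5,3] · Δd_3 = 0.1342 · 7 = 0.9396

0.9396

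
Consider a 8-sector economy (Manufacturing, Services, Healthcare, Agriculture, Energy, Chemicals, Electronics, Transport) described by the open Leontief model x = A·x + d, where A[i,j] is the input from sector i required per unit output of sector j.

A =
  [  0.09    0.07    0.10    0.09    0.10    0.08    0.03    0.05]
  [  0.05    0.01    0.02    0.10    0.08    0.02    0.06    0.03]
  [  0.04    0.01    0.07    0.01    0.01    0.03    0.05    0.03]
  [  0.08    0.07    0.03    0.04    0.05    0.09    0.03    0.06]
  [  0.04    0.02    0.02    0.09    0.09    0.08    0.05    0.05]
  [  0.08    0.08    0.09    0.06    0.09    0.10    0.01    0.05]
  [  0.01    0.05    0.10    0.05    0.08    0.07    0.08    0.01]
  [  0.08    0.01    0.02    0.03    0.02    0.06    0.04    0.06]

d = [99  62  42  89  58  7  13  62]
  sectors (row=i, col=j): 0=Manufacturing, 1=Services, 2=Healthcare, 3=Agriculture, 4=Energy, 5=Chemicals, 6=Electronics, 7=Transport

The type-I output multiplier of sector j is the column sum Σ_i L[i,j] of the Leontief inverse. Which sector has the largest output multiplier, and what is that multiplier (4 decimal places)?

Form M = I − A:
  [  0.91   -0.07   -0.10   -0.09   -0.10   -0.08   -0.03   -0.05]
  [ -0.05    0.99   -0.02   -0.10   -0.08   -0.02   -0.06   -0.03]
  [ -0.04   -0.01    0.93   -0.01   -0.01   -0.03   -0.05   -0.03]
  [ -0.08   -0.07   -0.03    0.96   -0.05   -0.09   -0.03   -0.06]
  [ -0.04   -0.02   -0.02   -0.09    0.91   -0.08   -0.05   -0.05]
  [ -0.08   -0.08   -0.09   -0.06   -0.09    0.90   -0.01   -0.05]
  [ -0.01   -0.05   -0.10   -0.05   -0.08   -0.07    0.92   -0.01]
  [ -0.08   -0.01   -0.02   -0.03   -0.02   -0.06   -0.04    0.94]
Leontief inverse L = M⁻¹:
  [  1.1564    0.1149    0.1605    0.1547    0.1713    0.1537    0.0742    0.0982]
  [  0.0898    1.0401    0.0567    0.1399    0.1255    0.0690    0.0886    0.0600]
  [  0.0642    0.0273    1.0987    0.0324    0.0362    0.0579    0.0693    0.0472]
  [  0.1319    0.1054    0.0769    1.0912    0.1067    0.1465    0.0625    0.0966]
  [  0.0891    0.0561    0.0640    0.1378    1.1447    0.1390    0.0820    0.0865]
  [  0.1420    0.1210    0.1455    0.1206    0.1564    1.1674    0.0497    0.0947]
  [  0.0514    0.0810    0.1457    0.0940    0.1305    0.1217    1.1151    0.0412]
  [  0.1181    0.0372    0.0569    0.0648    0.0600    0.1024    0.0631    1.0866]
Total output x = L · d:
  x_0 = 1.1564·99 + 0.1149·62 + 0.1605·42 + 0.1547·89 + 0.1713·58 + 0.1537·7 + 0.0742·13 + 0.0982·62 = 160.1789
  x_1 = 0.0898·99 + 1.0401·62 + 0.0567·42 + 0.1399·89 + 0.1255·58 + 0.0690·7 + 0.0886·13 + 0.0600·62 = 100.8483
  x_2 = 0.0642·99 + 0.0273·62 + 1.0987·42 + 0.0324·89 + 0.0362·58 + 0.0579·7 + 0.0693·13 + 0.0472·62 = 63.4087
  x_3 = 0.1319·99 + 0.1054·62 + 0.0769·42 + 1.0912·89 + 0.1067·58 + 0.1465·7 + 0.0625·13 + 0.0966·62 = 133.9554
  x_4 = 0.0891·99 + 0.0561·62 + 0.0640·42 + 0.1378·89 + 1.1447·58 + 0.1390·7 + 0.0820·13 + 0.0865·62 = 101.0457
  x_5 = 0.1420·99 + 0.1210·62 + 0.1455·42 + 0.1206·89 + 0.1564·58 + 1.1674·7 + 0.0497·13 + 0.0947·62 = 62.1643
  x_6 = 0.0514·99 + 0.0810·62 + 0.1457·42 + 0.0940·89 + 0.1305·58 + 0.1217·7 + 1.1151·13 + 0.0412·62 = 50.0689
  x_7 = 0.1181·99 + 0.0372·62 + 0.0569·42 + 0.0648·89 + 0.0600·58 + 0.1024·7 + 0.0631·13 + 1.0866·62 = 94.5353
Output multipliers (column sums of L):
  Manufacturing: 1.8428
  Services: 1.5829
  Healthcare: 1.8048
  Agriculture: 1.8355
  Energy: 1.9313
  Chemicals: 1.9577
  Electronics: 1.6045
  Transport: 1.6111

Chemicals (1.9577)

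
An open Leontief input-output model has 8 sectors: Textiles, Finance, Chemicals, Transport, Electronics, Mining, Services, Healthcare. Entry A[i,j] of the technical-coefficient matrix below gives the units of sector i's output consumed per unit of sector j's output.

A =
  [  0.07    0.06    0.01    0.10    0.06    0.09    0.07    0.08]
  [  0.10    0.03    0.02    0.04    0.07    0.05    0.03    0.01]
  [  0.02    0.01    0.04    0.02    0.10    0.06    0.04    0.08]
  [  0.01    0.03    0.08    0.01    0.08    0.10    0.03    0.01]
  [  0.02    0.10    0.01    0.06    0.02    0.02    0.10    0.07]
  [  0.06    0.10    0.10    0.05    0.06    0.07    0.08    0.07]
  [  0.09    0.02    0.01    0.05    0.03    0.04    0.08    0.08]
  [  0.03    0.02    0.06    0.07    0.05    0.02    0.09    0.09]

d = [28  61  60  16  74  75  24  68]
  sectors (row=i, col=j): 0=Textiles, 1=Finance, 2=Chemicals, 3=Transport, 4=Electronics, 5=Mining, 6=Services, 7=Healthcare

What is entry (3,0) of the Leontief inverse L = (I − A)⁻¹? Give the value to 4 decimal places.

L[3,0] = 0.0401

Form M = I − A:
  [  0.93   -0.06   -0.01   -0.10   -0.06   -0.09   -0.07   -0.08]
  [ -0.10    0.97   -0.02   -0.04   -0.07   -0.05   -0.03   -0.01]
  [ -0.02   -0.01    0.96   -0.02   -0.10   -0.06   -0.04   -0.08]
  [ -0.01   -0.03   -0.08    0.99   -0.08   -0.10   -0.03   -0.01]
  [ -0.02   -0.10   -0.01   -0.06    0.98   -0.02   -0.10   -0.07]
  [ -0.06   -0.10   -0.10   -0.05   -0.06    0.93   -0.08   -0.07]
  [ -0.09   -0.02   -0.01   -0.05   -0.03   -0.04    0.92   -0.08]
  [ -0.03   -0.02   -0.06   -0.07   -0.05   -0.02   -0.09    0.91]
Leontief inverse L = M⁻¹:
  [  1.1186    0.1066    0.0525    0.1490    0.1136    0.1446    0.1341    0.1374]
  [  0.1327    1.0643    0.0439    0.0752    0.1049    0.0874    0.0730    0.0493]
  [  0.0495    0.0433    1.0672    0.0543    0.1341    0.0911    0.0880    0.1243]
  [  0.0401    0.0639    0.1074    1.0399    0.1158    0.1328    0.0728    0.0506]
  [  0.0593    0.1270    0.0363    0.0938    1.0579    0.0563    0.1438    0.1092]
  [  0.1136    0.1459    0.1411    0.1013    0.1203    1.1259    0.1469    0.1339]
  [  0.1275    0.0523    0.0387    0.0900    0.0688    0.0801    1.1299    0.1270]
  [  0.0645    0.0500    0.0902    0.1064    0.0914    0.0587    0.1403    1.1381]
Total output x = L · d:
  x_0 = 1.1186·28 + 0.1066·61 + 0.0525·60 + 0.1490·16 + 0.1136·74 + 0.1446·75 + 0.1341·24 + 0.1374·68 = 75.1677
  x_1 = 0.1327·28 + 1.0643·61 + 0.0439·60 + 0.0752·16 + 0.1049·74 + 0.0874·75 + 0.0730·24 + 0.0493·68 = 91.8909
  x_2 = 0.0495·28 + 0.0433·61 + 1.0672·60 + 0.0543·16 + 0.1341·74 + 0.0911·75 + 0.0880·24 + 0.1243·68 = 96.2502
  x_3 = 0.0401·28 + 0.0639·61 + 0.1074·60 + 1.0399·16 + 0.1158·74 + 0.1328·75 + 0.0728·24 + 0.0506·68 = 51.8177
  x_4 = 0.0593·28 + 0.1270·61 + 0.0363·60 + 0.0938·16 + 1.0579·74 + 0.0563·75 + 0.1438·24 + 0.1092·68 = 106.4665
  x_5 = 0.1136·28 + 0.1459·61 + 0.1411·60 + 0.1013·16 + 0.1203·74 + 1.1259·75 + 0.1469·24 + 0.1339·68 = 128.1354
  x_6 = 0.1275·28 + 0.0523·61 + 0.0387·60 + 0.0900·16 + 0.0688·74 + 0.0801·75 + 1.1299·24 + 0.1270·68 = 57.3776
  x_7 = 0.0645·28 + 0.0500·61 + 0.0902·60 + 0.1064·16 + 0.0914·74 + 0.0587·75 + 0.1403·24 + 1.1381·68 = 103.8957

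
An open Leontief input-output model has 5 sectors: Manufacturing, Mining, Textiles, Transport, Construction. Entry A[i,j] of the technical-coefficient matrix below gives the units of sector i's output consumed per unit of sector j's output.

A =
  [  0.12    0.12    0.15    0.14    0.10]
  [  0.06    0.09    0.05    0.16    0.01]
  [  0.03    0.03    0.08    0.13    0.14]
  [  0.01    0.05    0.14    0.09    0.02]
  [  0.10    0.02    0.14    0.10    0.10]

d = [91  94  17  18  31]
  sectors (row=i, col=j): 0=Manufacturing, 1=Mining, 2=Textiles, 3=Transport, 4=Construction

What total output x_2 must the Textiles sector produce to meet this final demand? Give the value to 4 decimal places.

Form M = I − A:
  [  0.88   -0.12   -0.15   -0.14   -0.10]
  [ -0.06    0.91   -0.05   -0.16   -0.01]
  [ -0.03   -0.03    0.92   -0.13   -0.14]
  [ -0.01   -0.05   -0.14    0.91   -0.02]
  [ -0.10   -0.02   -0.14   -0.10    0.90]
Leontief inverse L = M⁻¹:
  [  1.1819    0.1838    0.2719    0.2730    0.1817]
  [  0.0889    1.1284    0.1184    0.2340    0.0460]
  [  0.0683    0.0631    1.1628    0.2090    0.1938]
  [  0.0316    0.0751    0.1936    1.1512    0.0600]
  [  0.1474    0.0637    0.2352    0.1960    1.1691]
Total output x = L · d:
  x_0 = 1.1819·91 + 0.1838·94 + 0.2719·17 + 0.2730·18 + 0.1817·31 = 140.0018
  x_1 = 0.0889·91 + 1.1284·94 + 0.1184·17 + 0.2340·18 + 0.0460·31 = 121.8093
  x_2 = 0.0683·91 + 0.0631·94 + 1.1628·17 + 0.2090·18 + 0.1938·31 = 41.6892
  x_3 = 0.0316·91 + 0.0751·94 + 0.1936·17 + 1.1512·18 + 0.0600·31 = 35.8136
  x_4 = 0.1474·91 + 0.0637·94 + 0.2352·17 + 0.1960·18 + 1.1691·31 = 63.1714

41.6892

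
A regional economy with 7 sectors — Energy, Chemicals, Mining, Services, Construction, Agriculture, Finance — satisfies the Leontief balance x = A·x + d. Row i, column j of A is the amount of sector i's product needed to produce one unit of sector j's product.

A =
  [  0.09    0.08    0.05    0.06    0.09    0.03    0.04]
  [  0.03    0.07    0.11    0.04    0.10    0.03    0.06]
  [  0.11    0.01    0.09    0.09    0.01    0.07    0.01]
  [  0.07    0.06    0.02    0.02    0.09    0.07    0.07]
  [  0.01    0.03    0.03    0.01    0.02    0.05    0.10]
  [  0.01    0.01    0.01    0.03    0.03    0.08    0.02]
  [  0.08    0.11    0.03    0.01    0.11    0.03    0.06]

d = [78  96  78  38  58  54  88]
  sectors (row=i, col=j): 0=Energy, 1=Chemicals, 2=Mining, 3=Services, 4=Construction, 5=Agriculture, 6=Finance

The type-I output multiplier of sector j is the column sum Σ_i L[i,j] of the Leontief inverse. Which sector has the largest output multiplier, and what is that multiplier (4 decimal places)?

Form M = I − A:
  [  0.91   -0.08   -0.05   -0.06   -0.09   -0.03   -0.04]
  [ -0.03    0.93   -0.11   -0.04   -0.10   -0.03   -0.06]
  [ -0.11   -0.01    0.91   -0.09   -0.01   -0.07   -0.01]
  [ -0.07   -0.06   -0.02    0.98   -0.09   -0.07   -0.07]
  [ -0.01   -0.03   -0.03   -0.01    0.98   -0.05   -0.10]
  [ -0.01   -0.01   -0.01   -0.03   -0.03    0.92   -0.02]
  [ -0.08   -0.11   -0.03   -0.01   -0.11   -0.03    0.94]
Leontief inverse L = M⁻¹:
  [  1.1289    0.1179    0.0859    0.0859    0.1352    0.0636    0.0786]
  [  0.0701    1.1038    0.1472    0.0673    0.1396    0.0653    0.0962]
  [  0.1504    0.0396    1.1185    0.1176    0.0474    0.1040    0.0368]
  [  0.1007    0.0939    0.0485    1.0403    0.1296    0.0996    0.1042]
  [  0.0321    0.0534    0.0479    0.0226    1.0469    0.0690    0.1198]
  [  0.0215    0.0217    0.0193    0.0383    0.0452    1.0963    0.0335]
  [  0.1146    0.1484    0.0670    0.0339    0.1547    0.0605    1.0992]
Total output x = L · d:
  x_0 = 1.1289·78 + 0.1179·96 + 0.0859·78 + 0.0859·38 + 0.1352·58 + 0.0636·54 + 0.0786·88 = 127.5417
  x_1 = 0.0701·78 + 1.1038·96 + 0.1472·78 + 0.0673·38 + 0.1396·58 + 0.0653·54 + 0.0962·88 = 145.5648
  x_2 = 0.1504·78 + 0.0396·96 + 1.1185·78 + 0.1176·38 + 0.0474·58 + 0.1040·54 + 0.0368·88 = 118.8469
  x_3 = 0.1007·78 + 0.0939·96 + 0.0485·78 + 1.0403·38 + 0.1296·58 + 0.0996·54 + 0.1042·88 = 82.2441
  x_4 = 0.0321·78 + 0.0534·96 + 0.0479·78 + 0.0226·38 + 1.0469·58 + 0.0690·54 + 0.1198·88 = 87.2155
  x_5 = 0.0215·78 + 0.0217·96 + 0.0193·78 + 0.0383·38 + 0.0452·58 + 1.0963·54 + 0.0335·88 = 71.4963
  x_6 = 0.1146·78 + 0.1484·96 + 0.0670·78 + 0.0339·38 + 0.1547·58 + 0.0605·54 + 1.0992·88 = 138.6616
Output multipliers (column sums of L):
  Energy: 1.6182
  Chemicals: 1.5787
  Mining: 1.5344
  Services: 1.4059
  Construction: 1.6986
  Agriculture: 1.5584
  Finance: 1.5683

Construction (1.6986)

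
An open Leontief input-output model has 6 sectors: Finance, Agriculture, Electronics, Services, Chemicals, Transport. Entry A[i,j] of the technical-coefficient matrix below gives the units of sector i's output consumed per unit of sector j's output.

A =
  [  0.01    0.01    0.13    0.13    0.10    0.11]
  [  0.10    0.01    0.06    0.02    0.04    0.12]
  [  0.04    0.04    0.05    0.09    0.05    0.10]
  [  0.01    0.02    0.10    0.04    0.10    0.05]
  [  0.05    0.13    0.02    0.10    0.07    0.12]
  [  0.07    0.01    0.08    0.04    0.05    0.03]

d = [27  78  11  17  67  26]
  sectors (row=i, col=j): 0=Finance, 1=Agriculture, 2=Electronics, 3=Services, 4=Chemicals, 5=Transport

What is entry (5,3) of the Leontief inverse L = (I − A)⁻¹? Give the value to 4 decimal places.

Form M = I − A:
  [  0.99   -0.01   -0.13   -0.13   -0.10   -0.11]
  [ -0.10    0.99   -0.06   -0.02   -0.04   -0.12]
  [ -0.04   -0.04    0.95   -0.09   -0.05   -0.10]
  [ -0.01   -0.02   -0.10    0.96   -0.10   -0.05]
  [ -0.05   -0.13   -0.02   -0.10    0.93   -0.12]
  [ -0.07   -0.01   -0.08   -0.04   -0.05    0.97]
Leontief inverse L = M⁻¹:
  [  1.0435    0.0434    0.1823    0.1823    0.1527    0.1708]
  [  0.1244    1.0289    0.1042    0.0632    0.0789    0.1652]
  [  0.0664    0.0607    1.0932    0.1282    0.0901    0.1455]
  [  0.0343    0.0460    0.1319    1.0775    0.1337    0.0953]
  [  0.0900    0.1561    0.0767    0.1471    1.1215    0.1838]
  [  0.0881    0.0287    0.1138    0.0764    0.0826    1.0704]
Total output x = L · d:
  x_0 = 1.0435·27 + 0.0434·78 + 0.1823·11 + 0.1823·17 + 0.1527·67 + 0.1708·26 = 51.3286
  x_1 = 0.1244·27 + 1.0289·78 + 0.1042·11 + 0.0632·17 + 0.0789·67 + 0.1652·26 = 95.4132
  x_2 = 0.0664·27 + 0.0607·78 + 1.0932·11 + 0.1282·17 + 0.0901·67 + 0.1455·26 = 30.5587
  x_3 = 0.0343·27 + 0.0460·78 + 0.1319·11 + 1.0775·17 + 0.1337·67 + 0.0953·26 = 35.7195
  x_4 = 0.0900·27 + 0.1561·78 + 0.0767·11 + 0.1471·17 + 1.1215·67 + 0.1838·26 = 97.8676
  x_5 = 0.0881·27 + 0.0287·78 + 0.1138·11 + 0.0764·17 + 0.0826·67 + 1.0704·26 = 40.5299

L[5,3] = 0.0764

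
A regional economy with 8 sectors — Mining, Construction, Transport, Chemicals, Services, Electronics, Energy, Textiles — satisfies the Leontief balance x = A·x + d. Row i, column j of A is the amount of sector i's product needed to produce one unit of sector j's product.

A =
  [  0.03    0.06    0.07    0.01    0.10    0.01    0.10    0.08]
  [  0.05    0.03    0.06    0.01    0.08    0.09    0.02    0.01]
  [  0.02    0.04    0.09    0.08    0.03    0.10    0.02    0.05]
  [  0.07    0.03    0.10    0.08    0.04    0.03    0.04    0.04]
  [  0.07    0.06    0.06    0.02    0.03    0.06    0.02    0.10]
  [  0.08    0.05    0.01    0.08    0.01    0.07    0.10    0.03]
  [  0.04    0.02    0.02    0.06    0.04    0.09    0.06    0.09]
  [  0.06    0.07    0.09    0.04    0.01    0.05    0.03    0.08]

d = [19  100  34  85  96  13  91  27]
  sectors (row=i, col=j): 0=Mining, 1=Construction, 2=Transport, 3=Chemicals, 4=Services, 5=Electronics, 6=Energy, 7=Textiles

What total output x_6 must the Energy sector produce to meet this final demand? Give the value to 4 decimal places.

Form M = I − A:
  [  0.97   -0.06   -0.07   -0.01   -0.10   -0.01   -0.10   -0.08]
  [ -0.05    0.97   -0.06   -0.01   -0.08   -0.09   -0.02   -0.01]
  [ -0.02   -0.04    0.91   -0.08   -0.03   -0.10   -0.02   -0.05]
  [ -0.07   -0.03   -0.10    0.92   -0.04   -0.03   -0.04   -0.04]
  [ -0.07   -0.06   -0.06   -0.02    0.97   -0.06   -0.02   -0.10]
  [ -0.08   -0.05   -0.01   -0.08   -0.01    0.93   -0.10   -0.03]
  [ -0.04   -0.02   -0.02   -0.06   -0.04   -0.09    0.94   -0.09]
  [ -0.06   -0.07   -0.09   -0.04   -0.01   -0.05   -0.03    0.92]
Leontief inverse L = M⁻¹:
  [  1.0701    0.0962    0.1191    0.0459    0.1314    0.0637    0.1342    0.1320]
  [  0.0826    1.0587    0.0945    0.0395    0.1043    0.1291    0.0524    0.0462]
  [  0.0603    0.0732    1.1373    0.1221    0.0573    0.1480    0.0572    0.0898]
  [  0.1069    0.0635    0.1510    1.1187    0.0718    0.0761    0.0759    0.0845]
  [  0.1073    0.0952    0.1068    0.0535    1.0602    0.1051    0.0563    0.1427]
  [  0.1193    0.0816    0.0530    0.1172    0.0436    1.1145    0.1424    0.0743]
  [  0.0807    0.0541    0.0638    0.0976    0.0669    0.1340    1.0990    0.1345]
  [  0.0969    0.1040    0.1389    0.0767    0.0413    0.0978    0.0658    1.1215]
Total output x = L · d:
  x_0 = 1.0701·19 + 0.0962·100 + 0.1191·34 + 0.0459·85 + 0.1314·96 + 0.0637·13 + 0.1342·91 + 0.1320·27 = 67.1188
  x_1 = 0.0826·19 + 1.0587·100 + 0.0945·34 + 0.0395·85 + 0.1043·96 + 0.1291·13 + 0.0524·91 + 0.0462·27 = 131.7267
  x_2 = 0.0603·19 + 0.0732·100 + 1.1373·34 + 0.1221·85 + 0.0573·96 + 0.1480·13 + 0.0572·91 + 0.0898·27 = 72.5701
  x_3 = 0.1069·19 + 0.0635·100 + 0.1510·34 + 1.1187·85 + 0.0718·96 + 0.0761·13 + 0.0759·91 + 0.0845·27 = 125.6791
  x_4 = 0.1073·19 + 0.0952·100 + 0.1068·34 + 0.0535·85 + 1.0602·96 + 0.1051·13 + 0.0563·91 + 0.1427·27 = 131.8590
  x_5 = 0.1193·19 + 0.0816·100 + 0.0530·34 + 0.1172·85 + 0.0436·96 + 1.1145·13 + 0.1424·91 + 0.0743·27 = 55.8339
  x_6 = 0.0807·19 + 0.0541·100 + 0.0638·34 + 0.0976·85 + 0.0669·96 + 0.1340·13 + 1.0990·91 + 0.1345·27 = 129.2130
  x_7 = 0.0969·19 + 0.1040·100 + 0.1389·34 + 0.0767·85 + 0.0413·96 + 0.0978·13 + 0.0658·91 + 1.1215·27 = 64.9925

129.2130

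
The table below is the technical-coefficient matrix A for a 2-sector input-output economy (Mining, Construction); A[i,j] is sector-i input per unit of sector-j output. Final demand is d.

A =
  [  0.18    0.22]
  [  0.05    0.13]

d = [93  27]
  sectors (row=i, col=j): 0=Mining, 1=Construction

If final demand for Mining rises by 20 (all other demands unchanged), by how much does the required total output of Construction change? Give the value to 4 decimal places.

1.4237

Form M = I − A:
  [  0.82   -0.22]
  [ -0.05    0.87]
Leontief inverse L = M⁻¹:
  [  1.2386    0.3132]
  [  0.0712    1.1674]
Total output x = L · d:
  x_0 = 1.2386·93 + 0.3132·27 = 123.6475
  x_1 = 0.0712·93 + 1.1674·27 = 38.1407
Δx_1 = L[1,0] · Δd_0 = 0.0712 · 20 = 1.4237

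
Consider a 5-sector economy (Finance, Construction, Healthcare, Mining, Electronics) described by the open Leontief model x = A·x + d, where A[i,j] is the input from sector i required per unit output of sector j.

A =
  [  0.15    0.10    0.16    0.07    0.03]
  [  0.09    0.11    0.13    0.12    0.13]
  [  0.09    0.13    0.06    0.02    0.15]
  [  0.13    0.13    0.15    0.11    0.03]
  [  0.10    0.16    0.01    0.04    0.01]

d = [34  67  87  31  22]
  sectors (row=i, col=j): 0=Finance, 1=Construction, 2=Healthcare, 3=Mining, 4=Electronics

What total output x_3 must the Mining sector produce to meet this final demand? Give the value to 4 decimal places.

Form M = I − A:
  [  0.85   -0.10   -0.16   -0.07   -0.03]
  [ -0.09    0.89   -0.13   -0.12   -0.13]
  [ -0.09   -0.13    0.94   -0.02   -0.15]
  [ -0.13   -0.13   -0.15    0.89   -0.03]
  [ -0.10   -0.16   -0.01   -0.04    0.99]
Leontief inverse L = M⁻¹:
  [  1.2632    0.2220    0.2693    0.1404    0.1125]
  [  0.2141    1.2510    0.2437    0.2006    0.2138]
  [  0.1837    0.2378    1.1433    0.0818    0.2125]
  [  0.2526    0.2632    0.2706    1.1904    0.1193]
  [  0.1743    0.2376    0.0891    0.0955    1.0630]
Total output x = L · d:
  x_0 = 1.2632·34 + 0.2220·67 + 0.2693·87 + 0.1404·31 + 0.1125·22 = 88.0801
  x_1 = 0.2141·34 + 1.2510·67 + 0.2437·87 + 0.2006·31 + 0.2138·22 = 123.2211
  x_2 = 0.1837·34 + 0.2378·67 + 1.1433·87 + 0.0818·31 + 0.2125·22 = 128.8547
  x_3 = 0.2526·34 + 0.2632·67 + 0.2706·87 + 1.1904·31 + 0.1193·22 = 89.2985
  x_4 = 0.1743·34 + 0.2376·67 + 0.0891·87 + 0.0955·31 + 1.0630·22 = 55.9433

89.2985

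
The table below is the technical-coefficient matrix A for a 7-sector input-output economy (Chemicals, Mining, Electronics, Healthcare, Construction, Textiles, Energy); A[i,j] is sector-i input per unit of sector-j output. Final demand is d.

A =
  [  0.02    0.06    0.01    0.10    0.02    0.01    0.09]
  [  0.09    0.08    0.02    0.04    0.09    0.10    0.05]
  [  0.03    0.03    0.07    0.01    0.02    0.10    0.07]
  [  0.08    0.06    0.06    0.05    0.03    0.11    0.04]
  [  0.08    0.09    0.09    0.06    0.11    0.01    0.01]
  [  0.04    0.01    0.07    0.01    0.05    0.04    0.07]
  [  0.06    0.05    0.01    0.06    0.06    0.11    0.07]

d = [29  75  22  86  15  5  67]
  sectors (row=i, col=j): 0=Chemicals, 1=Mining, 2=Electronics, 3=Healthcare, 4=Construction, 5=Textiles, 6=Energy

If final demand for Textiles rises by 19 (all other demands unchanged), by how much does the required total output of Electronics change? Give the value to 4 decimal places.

Form M = I − A:
  [  0.98   -0.06   -0.01   -0.10   -0.02   -0.01   -0.09]
  [ -0.09    0.92   -0.02   -0.04   -0.09   -0.10   -0.05]
  [ -0.03   -0.03    0.93   -0.01   -0.02   -0.10   -0.07]
  [ -0.08   -0.06   -0.06    0.95   -0.03   -0.11   -0.04]
  [ -0.08   -0.09   -0.09   -0.06    0.89   -0.01   -0.01]
  [ -0.04   -0.01   -0.07   -0.01   -0.05    0.96   -0.07]
  [ -0.06   -0.05   -0.01   -0.06   -0.06   -0.11    0.93]
Leontief inverse L = M⁻¹:
  [  1.0533    0.0897    0.0313    0.1261    0.0487    0.0522    0.1190]
  [  0.1338    1.1224    0.0556    0.0779    0.1348    0.1451    0.0932]
  [  0.0565    0.0530    1.0949    0.0306    0.0468    0.1359    0.1028]
  [  0.1162    0.0935    0.0918    1.0807    0.0648    0.1544    0.0820]
  [  0.1236    0.1346    0.1268    0.0965    1.1526    0.0573    0.0496]
  [  0.0643    0.0335    0.0923    0.0313    0.0747    1.0710    0.0977]
  [  0.0988    0.0854    0.0418    0.0923    0.0983    0.1530    1.1091]
Total output x = L · d:
  x_0 = 1.0533·29 + 0.0897·75 + 0.0313·22 + 0.1261·86 + 0.0487·15 + 0.0522·5 + 0.1190·67 = 57.7727
  x_1 = 0.1338·29 + 1.1224·75 + 0.0556·22 + 0.0779·86 + 0.1348·15 + 0.1451·5 + 0.0932·67 = 104.9687
  x_2 = 0.0565·29 + 0.0530·75 + 1.0949·22 + 0.0306·86 + 0.0468·15 + 0.1359·5 + 0.1028·67 = 40.6034
  x_3 = 0.1162·29 + 0.0935·75 + 0.0918·22 + 1.0807·86 + 0.0648·15 + 0.1544·5 + 0.0820·67 = 112.5758
  x_4 = 0.1236·29 + 0.1346·75 + 0.1268·22 + 0.0965·86 + 1.1526·15 + 0.0573·5 + 0.0496·67 = 45.6695
  x_5 = 0.0643·29 + 0.0335·75 + 0.0923·22 + 0.0313·86 + 0.0747·15 + 1.0710·5 + 0.0977·67 = 22.1244
  x_6 = 0.0988·29 + 0.0854·75 + 0.0418·22 + 0.0923·86 + 0.0983·15 + 0.1530·5 + 1.1091·67 = 94.6766
Δx_2 = L[2,5] · Δd_5 = 0.1359 · 19 = 2.5827

2.5827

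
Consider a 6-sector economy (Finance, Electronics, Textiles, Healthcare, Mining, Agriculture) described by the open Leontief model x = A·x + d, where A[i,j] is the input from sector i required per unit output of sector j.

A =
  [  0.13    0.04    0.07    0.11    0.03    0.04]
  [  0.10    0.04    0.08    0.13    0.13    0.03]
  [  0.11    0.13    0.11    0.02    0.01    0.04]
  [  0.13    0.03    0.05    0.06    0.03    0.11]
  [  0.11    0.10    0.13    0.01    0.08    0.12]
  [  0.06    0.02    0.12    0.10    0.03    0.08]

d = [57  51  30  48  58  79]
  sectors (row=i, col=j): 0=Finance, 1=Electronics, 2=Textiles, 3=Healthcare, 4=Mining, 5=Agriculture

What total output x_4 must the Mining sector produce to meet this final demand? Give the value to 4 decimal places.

111.1719

Form M = I − A:
  [  0.87   -0.04   -0.07   -0.11   -0.03   -0.04]
  [ -0.10    0.96   -0.08   -0.13   -0.13   -0.03]
  [ -0.11   -0.13    0.89   -0.02   -0.01   -0.04]
  [ -0.13   -0.03   -0.05    0.94   -0.03   -0.11]
  [ -0.11   -0.10   -0.13   -0.01    0.92   -0.12]
  [ -0.06   -0.02   -0.12   -0.10   -0.03    0.92]
Leontief inverse L = M⁻¹:
  [  1.2144    0.0820    0.1332    0.1664    0.0610    0.0891]
  [  0.2042    1.0984    0.1639    0.1915    0.1731    0.0973]
  [  0.1932    0.1769    1.1775    0.0813    0.0494    0.0815]
  [  0.2078    0.0686    0.1152    1.1175    0.0593    0.1576]
  [  0.2150    0.1634    0.2256    0.0839    1.1282    0.1817]
  [  0.1384    0.0651    0.1857    0.1498    0.0574    1.1286]
Total output x = L · d:
  x_0 = 1.2144·57 + 0.0820·51 + 0.1332·30 + 0.1664·48 + 0.0610·58 + 0.0891·79 = 95.9655
  x_1 = 0.2042·57 + 1.0984·51 + 0.1639·30 + 0.1915·48 + 0.1731·58 + 0.0973·79 = 99.4915
  x_2 = 0.1932·57 + 0.1769·51 + 1.1775·30 + 0.0813·48 + 0.0494·58 + 0.0815·79 = 68.5696
  x_3 = 0.2078·57 + 0.0686·51 + 0.1152·30 + 1.1175·48 + 0.0593·58 + 0.1576·79 = 88.3348
  x_4 = 0.2150·57 + 0.1634·51 + 0.2256·30 + 0.0839·48 + 1.1282·58 + 0.1817·79 = 111.1719
  x_5 = 0.1384·57 + 0.0651·51 + 0.1857·30 + 0.1498·48 + 0.0574·58 + 1.1286·79 = 116.4617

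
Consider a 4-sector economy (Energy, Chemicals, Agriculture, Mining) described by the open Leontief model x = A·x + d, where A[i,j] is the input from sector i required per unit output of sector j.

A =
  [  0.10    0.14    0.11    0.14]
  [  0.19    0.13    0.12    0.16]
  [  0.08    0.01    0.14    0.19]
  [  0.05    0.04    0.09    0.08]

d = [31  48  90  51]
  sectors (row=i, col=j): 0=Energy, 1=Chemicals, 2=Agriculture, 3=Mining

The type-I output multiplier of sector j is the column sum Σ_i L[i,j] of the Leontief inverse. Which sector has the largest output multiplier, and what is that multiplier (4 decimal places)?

Form M = I − A:
  [  0.90   -0.14   -0.11   -0.14]
  [ -0.19    0.87   -0.12   -0.16]
  [ -0.08   -0.01    0.86   -0.19]
  [ -0.05   -0.04   -0.09    0.92]
Leontief inverse L = M⁻¹:
  [  1.1873    0.2054    0.2077    0.2593]
  [  0.2944    1.2136    0.2389    0.3052]
  [  0.1338    0.0484    1.2160    0.2799]
  [  0.0904    0.0687    0.1406    1.1417]
Total output x = L · d:
  x_0 = 1.1873·31 + 0.2054·48 + 0.2077·90 + 0.2593·51 = 78.5779
  x_1 = 0.2944·31 + 1.2136·48 + 0.2389·90 + 0.3052·51 = 104.4469
  x_2 = 0.1338·31 + 0.0484·48 + 1.2160·90 + 0.2799·51 = 130.1828
  x_3 = 0.0904·31 + 0.0687·48 + 0.1406·90 + 1.1417·51 = 76.9818
Output multipliers (column sums of L):
  Energy: 1.7060
  Chemicals: 1.5360
  Agriculture: 1.8032
  Mining: 1.9861

Mining (1.9861)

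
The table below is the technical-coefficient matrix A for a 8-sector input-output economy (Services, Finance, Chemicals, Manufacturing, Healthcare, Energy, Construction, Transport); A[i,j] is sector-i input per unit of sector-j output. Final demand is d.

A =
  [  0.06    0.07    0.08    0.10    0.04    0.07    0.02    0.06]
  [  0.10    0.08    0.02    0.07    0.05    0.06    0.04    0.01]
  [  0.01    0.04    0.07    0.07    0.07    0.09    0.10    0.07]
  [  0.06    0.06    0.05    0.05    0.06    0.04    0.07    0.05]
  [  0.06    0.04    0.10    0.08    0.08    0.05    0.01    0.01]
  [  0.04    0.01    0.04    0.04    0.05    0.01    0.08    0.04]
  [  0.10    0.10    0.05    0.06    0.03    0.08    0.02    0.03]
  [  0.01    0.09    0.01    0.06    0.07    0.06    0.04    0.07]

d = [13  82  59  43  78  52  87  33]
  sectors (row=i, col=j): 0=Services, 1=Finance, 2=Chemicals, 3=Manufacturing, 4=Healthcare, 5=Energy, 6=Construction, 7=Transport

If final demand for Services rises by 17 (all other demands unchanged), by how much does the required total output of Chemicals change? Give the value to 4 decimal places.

1.0292

Form M = I − A:
  [  0.94   -0.07   -0.08   -0.10   -0.04   -0.07   -0.02   -0.06]
  [ -0.10    0.92   -0.02   -0.07   -0.05   -0.06   -0.04   -0.01]
  [ -0.01   -0.04    0.93   -0.07   -0.07   -0.09   -0.10   -0.07]
  [ -0.06   -0.06   -0.05    0.95   -0.06   -0.04   -0.07   -0.05]
  [ -0.06   -0.04   -0.10   -0.08    0.92   -0.05   -0.01   -0.01]
  [ -0.04   -0.01   -0.04   -0.04   -0.05    0.99   -0.08   -0.04]
  [ -0.10   -0.10   -0.05   -0.06   -0.03   -0.08    0.98   -0.03]
  [ -0.01   -0.09   -0.01   -0.06   -0.07   -0.06   -0.04    0.93]
Leontief inverse L = M⁻¹:
  [  1.1073    0.1222    0.1259    0.1580    0.0909    0.1195    0.0664    0.0990]
  [  0.1469    1.1260    0.0621    0.1223    0.0914    0.1024    0.0750    0.0406]
  [  0.0605    0.0947    1.1175    0.1279    0.1218    0.1412    0.1455    0.1080]
  [  0.1054    0.1090    0.0922    1.1028    0.1038    0.0858    0.1062    0.0824]
  [  0.1004    0.0823    0.1458    0.1321    1.1256    0.0942    0.0507    0.0432]
  [  0.0721    0.0462    0.0713    0.0777    0.0812    1.0441    0.1048    0.0639]
  [  0.1481    0.1493    0.0935    0.1163    0.0756    0.1262    1.0611    0.0649]
  [  0.0521    0.1339    0.0449    0.1060    0.1110    0.0981    0.0726    1.0969]
Total output x = L · d:
  x_0 = 1.1073·13 + 0.1222·82 + 0.1259·59 + 0.1580·43 + 0.0909·78 + 0.1195·52 + 0.0664·87 + 0.0990·33 = 60.9797
  x_1 = 0.1469·13 + 1.1260·82 + 0.0621·59 + 0.1223·43 + 0.0914·78 + 0.1024·52 + 0.0750·87 + 0.0406·33 = 123.4819
  x_2 = 0.0605·13 + 0.0947·82 + 1.1175·59 + 0.1279·43 + 0.1218·78 + 0.1412·52 + 0.1455·87 + 0.1080·33 = 113.0529
  x_3 = 0.1054·13 + 0.1090·82 + 0.0922·59 + 1.1028·43 + 0.1038·78 + 0.0858·52 + 0.1062·87 + 0.0824·33 = 87.6910
  x_4 = 0.1004·13 + 0.0823·82 + 0.1458·59 + 0.1321·43 + 1.1256·78 + 0.0942·52 + 0.0507·87 + 0.0432·33 = 120.8611
  x_5 = 0.0721·13 + 0.0462·82 + 0.0713·59 + 0.0777·43 + 0.0812·78 + 1.0441·52 + 0.1048·87 + 0.0639·33 = 84.1221
  x_6 = 0.1481·13 + 0.1493·82 + 0.0935·59 + 0.1163·43 + 0.0756·78 + 0.1262·52 + 1.0611·87 + 0.0649·33 = 131.6023
  x_7 = 0.0521·13 + 0.1339·82 + 0.0449·59 + 0.1060·43 + 0.1110·78 + 0.0981·52 + 0.0726·87 + 1.0969·33 = 75.1472
Δx_2 = L[2,0] · Δd_0 = 0.0605 · 17 = 1.0292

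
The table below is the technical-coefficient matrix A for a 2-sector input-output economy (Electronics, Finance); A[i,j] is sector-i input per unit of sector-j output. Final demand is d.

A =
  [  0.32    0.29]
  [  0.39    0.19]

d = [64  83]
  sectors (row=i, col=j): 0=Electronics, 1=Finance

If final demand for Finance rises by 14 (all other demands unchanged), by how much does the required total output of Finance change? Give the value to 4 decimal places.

Form M = I − A:
  [  0.68   -0.29]
  [ -0.39    0.81]
Leontief inverse L = M⁻¹:
  [  1.8506    0.6626]
  [  0.8910    1.5536]
Total output x = L · d:
  x_0 = 1.8506·64 + 0.6626·83 = 173.4293
  x_1 = 0.8910·64 + 1.5536·83 = 185.9721
Δx_1 = L[1,1] · Δd_1 = 1.5536 · 14 = 21.7501

21.7501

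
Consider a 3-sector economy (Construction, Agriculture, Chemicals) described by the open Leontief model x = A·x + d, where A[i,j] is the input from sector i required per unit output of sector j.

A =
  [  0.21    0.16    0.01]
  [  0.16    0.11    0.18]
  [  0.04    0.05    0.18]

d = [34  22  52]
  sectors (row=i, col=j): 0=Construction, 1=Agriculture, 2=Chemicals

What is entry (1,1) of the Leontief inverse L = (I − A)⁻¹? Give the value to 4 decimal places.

Form M = I − A:
  [  0.79   -0.16   -0.01]
  [ -0.16    0.89   -0.18]
  [ -0.04   -0.05    0.82]
Leontief inverse L = M⁻¹:
  [  1.3181    0.2408    0.0689]
  [  0.2531    1.1839    0.2630]
  [  0.0797    0.0839    1.2389]
Total output x = L · d:
  x_0 = 1.3181·34 + 0.2408·22 + 0.0689·52 = 53.6983
  x_1 = 0.2531·34 + 1.1839·22 + 0.2630·52 = 48.3239
  x_2 = 0.0797·34 + 0.0839·22 + 1.2389·52 = 68.9806

L[1,1] = 1.1839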